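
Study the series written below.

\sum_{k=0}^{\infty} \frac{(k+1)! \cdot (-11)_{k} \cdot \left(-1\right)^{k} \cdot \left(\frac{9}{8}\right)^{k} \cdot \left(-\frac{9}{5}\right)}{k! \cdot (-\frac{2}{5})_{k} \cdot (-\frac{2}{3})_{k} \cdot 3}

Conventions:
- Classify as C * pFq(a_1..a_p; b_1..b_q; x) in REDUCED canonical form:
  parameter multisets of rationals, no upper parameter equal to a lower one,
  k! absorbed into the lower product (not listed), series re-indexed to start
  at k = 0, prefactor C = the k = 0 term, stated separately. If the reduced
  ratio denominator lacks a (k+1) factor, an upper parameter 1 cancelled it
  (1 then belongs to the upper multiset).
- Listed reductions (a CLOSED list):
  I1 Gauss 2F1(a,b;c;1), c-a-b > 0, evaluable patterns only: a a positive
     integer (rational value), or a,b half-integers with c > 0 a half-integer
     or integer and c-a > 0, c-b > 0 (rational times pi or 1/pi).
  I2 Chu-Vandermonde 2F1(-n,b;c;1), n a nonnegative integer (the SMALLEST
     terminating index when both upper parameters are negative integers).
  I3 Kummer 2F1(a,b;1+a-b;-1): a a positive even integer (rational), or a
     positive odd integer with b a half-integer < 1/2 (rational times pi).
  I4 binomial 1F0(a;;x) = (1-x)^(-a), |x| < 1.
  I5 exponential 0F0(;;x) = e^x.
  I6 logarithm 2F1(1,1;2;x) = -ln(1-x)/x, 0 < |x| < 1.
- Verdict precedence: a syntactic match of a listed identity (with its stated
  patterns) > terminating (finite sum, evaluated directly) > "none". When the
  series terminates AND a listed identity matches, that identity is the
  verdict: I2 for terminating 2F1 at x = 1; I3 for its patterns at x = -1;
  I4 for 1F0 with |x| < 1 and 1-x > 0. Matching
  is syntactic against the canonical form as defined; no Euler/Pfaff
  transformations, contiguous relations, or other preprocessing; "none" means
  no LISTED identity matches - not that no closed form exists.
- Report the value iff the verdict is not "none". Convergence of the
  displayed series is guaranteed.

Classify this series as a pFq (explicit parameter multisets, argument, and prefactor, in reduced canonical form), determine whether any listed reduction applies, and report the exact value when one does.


Key observation: with t_0 = -\frac{3}{5}, the (-1)^k factor (C = -3/5) folds into the argument's sign.
Step ratio: r(k) = -\frac{9}{8} * (k-11) (k+2) / [(k-\frac{2}{3}) (k-\frac{2}{5}) (k+1)] - rational in k. x = -\frac{9}{8}; t_0 = -\frac{3}{5}; negate the roots.

Prefactor -\frac{3}{5}, argument -\frac{9}{8}: 2F2 with upper {-11, 2} over lower {-\frac{2}{3}, -\frac{2}{5}}. Verdict: terminating at k = 11: the factor (-11)_k kills every later term; summing the 12 survivors is exact. Its exact value is -\frac{1766433340192861115056458252993}{11442706751554354392596480}.


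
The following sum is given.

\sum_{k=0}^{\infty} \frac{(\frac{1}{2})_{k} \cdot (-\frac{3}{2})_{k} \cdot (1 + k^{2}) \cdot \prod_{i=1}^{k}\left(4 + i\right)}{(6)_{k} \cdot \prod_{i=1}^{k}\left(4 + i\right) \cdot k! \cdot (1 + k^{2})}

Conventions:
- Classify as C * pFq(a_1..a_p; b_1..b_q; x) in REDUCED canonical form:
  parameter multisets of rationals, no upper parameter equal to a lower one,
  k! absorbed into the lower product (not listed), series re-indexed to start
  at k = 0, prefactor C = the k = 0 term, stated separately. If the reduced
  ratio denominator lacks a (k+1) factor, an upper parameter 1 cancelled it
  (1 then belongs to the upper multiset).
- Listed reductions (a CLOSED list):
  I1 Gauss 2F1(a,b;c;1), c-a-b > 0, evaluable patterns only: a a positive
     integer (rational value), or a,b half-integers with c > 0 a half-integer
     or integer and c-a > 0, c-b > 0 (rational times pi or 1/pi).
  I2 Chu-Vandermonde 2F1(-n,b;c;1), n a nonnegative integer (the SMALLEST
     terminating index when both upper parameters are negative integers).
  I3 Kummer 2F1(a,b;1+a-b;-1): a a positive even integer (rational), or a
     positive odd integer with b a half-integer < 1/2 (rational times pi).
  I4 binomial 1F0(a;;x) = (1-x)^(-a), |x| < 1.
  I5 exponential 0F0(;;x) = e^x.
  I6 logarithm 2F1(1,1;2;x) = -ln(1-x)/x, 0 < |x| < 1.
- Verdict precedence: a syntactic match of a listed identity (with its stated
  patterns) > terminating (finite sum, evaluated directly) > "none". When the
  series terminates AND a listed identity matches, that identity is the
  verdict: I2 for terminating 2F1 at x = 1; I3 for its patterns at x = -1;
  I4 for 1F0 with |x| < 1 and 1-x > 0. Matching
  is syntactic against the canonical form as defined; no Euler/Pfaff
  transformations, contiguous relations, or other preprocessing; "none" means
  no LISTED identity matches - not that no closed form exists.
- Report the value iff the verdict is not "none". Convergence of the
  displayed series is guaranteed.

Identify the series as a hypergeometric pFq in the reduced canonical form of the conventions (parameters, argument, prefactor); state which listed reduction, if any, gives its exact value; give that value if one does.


At argument 1: a 2F1 with upper {-\frac{3}{2}, \frac{1}{2}}, lower {6}, scaled by C = 1. Verdict at x = 1: the half-integer Gauss pattern (I1) matches (x = 1; upper {-\frac{3}{2}, \frac{1}{2}} half-integers, c = 6 in the evaluable pattern). Sum: \frac{524288}{189189} / \pi.

Structural cue: with t_0 = 1, the running product (C = 1, x = 1) telescopes to a rising factorial.
Ratio: r(k) = 1 * (k-\frac{3}{2}) (k+\frac{1}{2}) / [(k+6) (k+1)] ; factor over Q: parameters, x = 1, and C = 1.


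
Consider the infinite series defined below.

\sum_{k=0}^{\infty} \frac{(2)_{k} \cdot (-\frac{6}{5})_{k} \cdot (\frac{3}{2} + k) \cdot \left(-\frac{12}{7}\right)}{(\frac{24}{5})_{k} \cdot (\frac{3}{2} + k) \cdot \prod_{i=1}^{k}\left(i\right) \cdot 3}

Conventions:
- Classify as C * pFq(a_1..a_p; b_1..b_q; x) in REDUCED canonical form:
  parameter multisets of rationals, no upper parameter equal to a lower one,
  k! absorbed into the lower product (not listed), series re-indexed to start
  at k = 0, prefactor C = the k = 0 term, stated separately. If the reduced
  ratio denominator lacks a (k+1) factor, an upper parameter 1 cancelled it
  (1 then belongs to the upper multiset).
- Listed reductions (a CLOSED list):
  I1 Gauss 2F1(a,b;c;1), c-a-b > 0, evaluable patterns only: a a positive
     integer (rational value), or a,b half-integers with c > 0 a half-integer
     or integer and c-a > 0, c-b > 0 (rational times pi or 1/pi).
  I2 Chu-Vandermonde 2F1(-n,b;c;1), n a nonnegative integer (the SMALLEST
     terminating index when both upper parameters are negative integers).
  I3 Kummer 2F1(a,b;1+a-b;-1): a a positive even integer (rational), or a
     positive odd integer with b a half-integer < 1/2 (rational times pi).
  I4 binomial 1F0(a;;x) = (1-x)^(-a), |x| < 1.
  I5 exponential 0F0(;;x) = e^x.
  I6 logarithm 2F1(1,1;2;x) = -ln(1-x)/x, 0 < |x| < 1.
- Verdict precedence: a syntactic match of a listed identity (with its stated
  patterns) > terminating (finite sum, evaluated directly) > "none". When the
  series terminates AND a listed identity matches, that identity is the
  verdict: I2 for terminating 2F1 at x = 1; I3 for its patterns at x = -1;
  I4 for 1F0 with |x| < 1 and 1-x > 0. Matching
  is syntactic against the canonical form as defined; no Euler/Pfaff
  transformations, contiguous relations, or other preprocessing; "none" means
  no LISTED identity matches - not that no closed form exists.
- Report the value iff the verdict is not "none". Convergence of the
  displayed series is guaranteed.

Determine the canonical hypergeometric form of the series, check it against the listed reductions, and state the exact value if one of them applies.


At argument 1: a 2F1 with upper {-\frac{6}{5}, 2}, lower {\frac{24}{5}}, scaled by C = -\frac{4}{7}. Verdict: Gauss's theorem (I1) fires (x = 1: the Gamma ratio telescopes since c-a-b = 4 > 0 and a = 2 in Z>0). Hence: -\frac{38}{125}.

The tell: t_0 = -\frac{4}{7} here, and the factor k + 3/2 cancels (top and bottom), leaving C = -4/7, x = 1.
Term ratio: r(k) = 1 * (k-\frac{6}{5}) (k+2) / [(k+\frac{24}{5}) (k+1)] ; factor over Q: parameters, x = 1, and C = -\frac{4}{7}.


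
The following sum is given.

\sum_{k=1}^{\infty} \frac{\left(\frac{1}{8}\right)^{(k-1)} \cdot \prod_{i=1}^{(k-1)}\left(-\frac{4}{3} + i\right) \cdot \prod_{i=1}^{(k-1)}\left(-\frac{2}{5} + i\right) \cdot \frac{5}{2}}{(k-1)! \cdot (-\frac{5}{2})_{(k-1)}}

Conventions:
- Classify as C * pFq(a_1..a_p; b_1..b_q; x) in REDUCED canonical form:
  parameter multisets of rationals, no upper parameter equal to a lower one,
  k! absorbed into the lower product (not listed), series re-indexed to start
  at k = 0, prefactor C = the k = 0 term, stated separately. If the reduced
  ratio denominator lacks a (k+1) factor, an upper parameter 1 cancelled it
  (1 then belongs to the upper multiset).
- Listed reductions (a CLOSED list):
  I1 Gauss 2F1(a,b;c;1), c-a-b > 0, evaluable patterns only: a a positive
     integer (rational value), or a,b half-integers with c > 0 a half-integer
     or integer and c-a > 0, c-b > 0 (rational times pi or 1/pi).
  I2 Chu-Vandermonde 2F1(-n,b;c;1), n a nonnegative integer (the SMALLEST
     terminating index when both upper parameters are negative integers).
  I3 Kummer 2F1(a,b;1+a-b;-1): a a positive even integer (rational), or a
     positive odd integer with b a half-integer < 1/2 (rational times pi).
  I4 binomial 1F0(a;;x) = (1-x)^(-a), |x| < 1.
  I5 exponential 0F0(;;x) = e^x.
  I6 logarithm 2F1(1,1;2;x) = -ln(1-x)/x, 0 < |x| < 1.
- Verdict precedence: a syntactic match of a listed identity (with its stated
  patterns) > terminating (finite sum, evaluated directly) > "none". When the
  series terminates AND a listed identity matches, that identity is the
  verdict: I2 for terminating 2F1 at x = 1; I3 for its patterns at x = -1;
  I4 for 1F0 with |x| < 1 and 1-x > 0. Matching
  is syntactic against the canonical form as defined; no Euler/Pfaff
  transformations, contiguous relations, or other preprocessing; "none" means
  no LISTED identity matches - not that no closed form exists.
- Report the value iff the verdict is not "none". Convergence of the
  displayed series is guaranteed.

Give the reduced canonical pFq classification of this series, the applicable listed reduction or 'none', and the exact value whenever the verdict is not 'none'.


x = \frac{1}{8} here; the reduced form reads 2F1, upper {-\frac{1}{3}, \frac{3}{5}}, lower {-\frac{5}{2}}, C = \frac{5}{2}. Verdict: none here - no I1-I6 shape fits x = \frac{1}{8} with lower {-\frac{5}{2}}.

Key observation: t_0 = \frac{5}{2} here, and the running product (prefactor 5/2) telescopes to a rising factorial.
Adjacent-term ratio: r(k) = \frac{1}{8} * (k-\frac{1}{3}) (k+\frac{3}{5}) / [(k-\frac{5}{2}) (k+1)] ; factor over Q: parameters, x = \frac{1}{8}, and C = \frac{5}{2}.


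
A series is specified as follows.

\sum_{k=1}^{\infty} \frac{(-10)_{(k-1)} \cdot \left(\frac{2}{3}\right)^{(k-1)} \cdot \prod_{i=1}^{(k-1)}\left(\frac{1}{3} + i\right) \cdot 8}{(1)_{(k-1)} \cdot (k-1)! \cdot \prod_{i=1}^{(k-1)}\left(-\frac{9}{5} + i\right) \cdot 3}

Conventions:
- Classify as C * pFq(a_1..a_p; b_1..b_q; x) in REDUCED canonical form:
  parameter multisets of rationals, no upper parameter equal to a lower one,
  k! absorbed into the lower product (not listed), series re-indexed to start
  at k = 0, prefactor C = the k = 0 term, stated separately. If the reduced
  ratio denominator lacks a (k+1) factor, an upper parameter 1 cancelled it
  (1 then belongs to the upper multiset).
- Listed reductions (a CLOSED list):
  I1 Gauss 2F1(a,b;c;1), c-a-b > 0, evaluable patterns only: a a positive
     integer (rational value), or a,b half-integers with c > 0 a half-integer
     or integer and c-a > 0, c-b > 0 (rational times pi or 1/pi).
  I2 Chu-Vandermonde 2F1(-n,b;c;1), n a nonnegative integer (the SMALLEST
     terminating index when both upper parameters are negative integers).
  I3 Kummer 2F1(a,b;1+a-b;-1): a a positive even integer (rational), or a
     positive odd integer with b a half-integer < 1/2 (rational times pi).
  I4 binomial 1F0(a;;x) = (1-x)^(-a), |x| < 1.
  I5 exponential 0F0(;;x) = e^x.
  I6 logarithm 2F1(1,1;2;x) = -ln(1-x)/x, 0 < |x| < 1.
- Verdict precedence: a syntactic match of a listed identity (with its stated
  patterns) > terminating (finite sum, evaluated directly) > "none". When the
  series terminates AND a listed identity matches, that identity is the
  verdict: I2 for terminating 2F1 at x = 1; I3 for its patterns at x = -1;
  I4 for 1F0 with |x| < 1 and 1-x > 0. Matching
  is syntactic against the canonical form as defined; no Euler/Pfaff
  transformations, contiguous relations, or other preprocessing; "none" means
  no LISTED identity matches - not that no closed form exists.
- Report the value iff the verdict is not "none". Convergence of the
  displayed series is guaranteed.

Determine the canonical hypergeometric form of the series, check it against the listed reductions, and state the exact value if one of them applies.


Prefactor \frac{8}{3}, argument \frac{2}{3}: 2F2 with upper {-10, \frac{4}{3}} over lower {-\frac{4}{5}, 1}. Verdict: terminating (-10 upstairs). 11 nonzero terms in all; added directly. Value: -\frac{61764155024763912104}{6716649141569004561}.

Structural cue: t_0 = \frac{8}{3} here, and the lower running product (C = 8/3, x = 2/3) is a rising factorial.
Ratio: r(k) = \frac{2}{3} * (k-10) (k+\frac{4}{3}) / [(k-\frac{4}{5}) (k+1) (k+1)] ; factor over Q: parameters, x = \frac{2}{3}, and C = \frac{8}{3}.


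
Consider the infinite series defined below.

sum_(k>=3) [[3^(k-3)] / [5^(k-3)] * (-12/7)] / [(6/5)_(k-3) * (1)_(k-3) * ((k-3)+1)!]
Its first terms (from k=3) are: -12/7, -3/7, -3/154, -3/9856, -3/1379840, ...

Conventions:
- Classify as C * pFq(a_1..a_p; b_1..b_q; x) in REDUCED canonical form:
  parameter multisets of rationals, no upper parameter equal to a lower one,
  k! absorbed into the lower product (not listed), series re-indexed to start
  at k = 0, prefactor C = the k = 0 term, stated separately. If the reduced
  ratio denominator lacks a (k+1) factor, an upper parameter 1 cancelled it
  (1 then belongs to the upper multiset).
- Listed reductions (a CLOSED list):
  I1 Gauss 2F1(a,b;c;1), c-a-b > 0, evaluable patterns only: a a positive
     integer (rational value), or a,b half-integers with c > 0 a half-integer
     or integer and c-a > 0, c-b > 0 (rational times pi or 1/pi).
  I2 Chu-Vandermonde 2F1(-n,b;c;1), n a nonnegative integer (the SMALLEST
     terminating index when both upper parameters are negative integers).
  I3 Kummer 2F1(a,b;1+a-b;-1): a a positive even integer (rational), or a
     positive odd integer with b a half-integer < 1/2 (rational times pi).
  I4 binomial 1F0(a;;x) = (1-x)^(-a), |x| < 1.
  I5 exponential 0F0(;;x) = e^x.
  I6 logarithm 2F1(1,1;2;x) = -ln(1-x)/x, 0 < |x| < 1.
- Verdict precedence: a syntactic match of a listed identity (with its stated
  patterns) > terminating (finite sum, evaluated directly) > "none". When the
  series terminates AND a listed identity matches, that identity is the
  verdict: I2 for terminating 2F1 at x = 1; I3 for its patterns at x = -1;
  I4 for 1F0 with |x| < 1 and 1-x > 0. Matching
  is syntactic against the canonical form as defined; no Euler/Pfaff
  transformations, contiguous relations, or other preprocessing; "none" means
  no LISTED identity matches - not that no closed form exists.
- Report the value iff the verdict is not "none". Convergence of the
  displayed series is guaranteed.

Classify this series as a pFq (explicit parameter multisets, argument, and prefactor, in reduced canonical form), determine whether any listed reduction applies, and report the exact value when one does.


First insight: with t_0 = -12/7, the two geometric factors (C = -12/7, x = 3/5) combine into one argument.
Consecutive-term ratio: r(k) = (3/5) * 1 / [(k+6/5) (k+2) (k+1)] - poly over poly, x = (3/5) from leading terms; C = -12/7 at k = 0.

With C = -12/7: the canonical form is 0F2(-; 6/5, 2; 3/5). Verdict: none - at argument 3/5 the multisets {-} ; {6/5, 2} match no listed identity.


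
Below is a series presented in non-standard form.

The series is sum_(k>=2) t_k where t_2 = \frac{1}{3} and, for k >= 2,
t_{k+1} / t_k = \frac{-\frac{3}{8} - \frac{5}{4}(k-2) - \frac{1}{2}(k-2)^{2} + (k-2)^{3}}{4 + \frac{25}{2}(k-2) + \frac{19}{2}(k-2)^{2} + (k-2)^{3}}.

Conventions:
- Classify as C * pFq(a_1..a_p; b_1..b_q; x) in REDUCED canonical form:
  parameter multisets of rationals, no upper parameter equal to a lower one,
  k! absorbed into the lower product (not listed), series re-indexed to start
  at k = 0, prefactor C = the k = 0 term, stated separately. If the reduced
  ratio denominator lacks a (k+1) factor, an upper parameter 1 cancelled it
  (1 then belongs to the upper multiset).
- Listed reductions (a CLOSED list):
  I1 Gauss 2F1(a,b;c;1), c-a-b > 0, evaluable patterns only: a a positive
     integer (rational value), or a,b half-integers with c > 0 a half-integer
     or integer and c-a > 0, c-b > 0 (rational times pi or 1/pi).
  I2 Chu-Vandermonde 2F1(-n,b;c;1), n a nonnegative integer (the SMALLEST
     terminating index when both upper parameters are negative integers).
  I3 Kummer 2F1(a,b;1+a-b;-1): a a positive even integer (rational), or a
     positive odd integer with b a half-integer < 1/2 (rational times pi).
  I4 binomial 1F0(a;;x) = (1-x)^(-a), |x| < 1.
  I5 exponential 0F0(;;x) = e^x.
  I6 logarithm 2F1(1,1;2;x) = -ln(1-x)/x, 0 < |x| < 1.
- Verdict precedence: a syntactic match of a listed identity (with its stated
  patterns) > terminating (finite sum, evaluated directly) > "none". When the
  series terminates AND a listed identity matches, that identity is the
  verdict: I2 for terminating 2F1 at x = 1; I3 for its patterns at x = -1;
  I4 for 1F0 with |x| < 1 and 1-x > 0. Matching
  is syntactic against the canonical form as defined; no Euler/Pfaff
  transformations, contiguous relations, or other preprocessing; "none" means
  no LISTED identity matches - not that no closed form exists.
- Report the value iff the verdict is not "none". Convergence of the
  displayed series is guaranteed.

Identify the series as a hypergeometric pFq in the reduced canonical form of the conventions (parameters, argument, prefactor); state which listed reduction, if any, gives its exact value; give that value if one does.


This is \frac{1}{3} * 2F1(-\frac{3}{2}, \frac{1}{2}; 8; 1) in reduced canonical form. Verdict (x = 1): the half-integer Gauss pattern (I1) applies (x = 1; upper {-\frac{3}{2}, \frac{1}{2}} half-integers, c = 8 in the evaluable pattern). Hence: \frac{134217728}{140791365} / \pi.

The tell: x = 1 and the ratio is unreduced: k + 1/2 divides both sides (prefactor 1/3).
Term ratio: r(k) = 1 * (k-\frac{3}{2}) (k+\frac{1}{2}) / [(k+8) (k+1)] - poly over poly, x = 1 from leading terms; C = \frac{1}{3} at k = 0.


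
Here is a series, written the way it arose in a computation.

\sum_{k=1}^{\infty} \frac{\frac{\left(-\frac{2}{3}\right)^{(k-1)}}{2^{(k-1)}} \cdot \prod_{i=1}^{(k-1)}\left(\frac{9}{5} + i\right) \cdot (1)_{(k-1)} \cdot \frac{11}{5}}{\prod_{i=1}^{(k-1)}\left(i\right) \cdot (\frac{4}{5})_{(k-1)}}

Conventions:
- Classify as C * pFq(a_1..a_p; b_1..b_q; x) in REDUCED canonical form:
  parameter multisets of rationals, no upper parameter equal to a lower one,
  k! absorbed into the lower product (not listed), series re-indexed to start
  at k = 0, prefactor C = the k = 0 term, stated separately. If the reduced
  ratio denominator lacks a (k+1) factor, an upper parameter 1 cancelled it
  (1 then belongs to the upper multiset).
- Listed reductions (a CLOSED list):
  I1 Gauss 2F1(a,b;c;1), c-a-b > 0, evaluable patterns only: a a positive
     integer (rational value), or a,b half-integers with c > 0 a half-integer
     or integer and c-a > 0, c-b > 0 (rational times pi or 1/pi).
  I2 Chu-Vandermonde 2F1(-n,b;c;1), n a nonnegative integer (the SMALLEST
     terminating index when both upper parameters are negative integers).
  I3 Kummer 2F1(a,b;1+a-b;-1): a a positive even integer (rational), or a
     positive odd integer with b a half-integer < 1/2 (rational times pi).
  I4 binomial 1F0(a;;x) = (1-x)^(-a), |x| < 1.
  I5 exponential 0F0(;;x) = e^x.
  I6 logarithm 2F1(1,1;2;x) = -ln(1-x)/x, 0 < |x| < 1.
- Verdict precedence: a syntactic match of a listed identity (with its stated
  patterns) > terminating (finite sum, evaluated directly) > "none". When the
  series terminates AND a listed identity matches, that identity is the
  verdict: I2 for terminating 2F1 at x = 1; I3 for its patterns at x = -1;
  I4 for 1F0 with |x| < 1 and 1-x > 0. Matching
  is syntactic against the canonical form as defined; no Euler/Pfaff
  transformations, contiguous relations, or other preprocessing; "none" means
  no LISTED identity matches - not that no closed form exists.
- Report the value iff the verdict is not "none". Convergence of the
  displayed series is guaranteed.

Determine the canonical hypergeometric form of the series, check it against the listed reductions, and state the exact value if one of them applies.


First insight: x = -\frac{1}{3} and the running product (C = 11/5, x = -1/3) telescopes to a rising factorial.
Consecutive-term ratio: r(k) = -\frac{1}{3} * (k+1) (k+\frac{14}{5}) / [(k+\frac{4}{5}) (k+1)] - poly over poly, x = -\frac{1}{3} from leading terms; C = \frac{11}{5} at k = 0.

Classification (C = \frac{11}{5}): 2F1 with upper {1, \frac{14}{5}}, lower {\frac{4}{5}}, argument x = -\frac{1}{3}. Verdict: none (x = -\frac{1}{3}): each listed identity misses the multisets {1, \frac{14}{5}} ; {\frac{4}{5}}.


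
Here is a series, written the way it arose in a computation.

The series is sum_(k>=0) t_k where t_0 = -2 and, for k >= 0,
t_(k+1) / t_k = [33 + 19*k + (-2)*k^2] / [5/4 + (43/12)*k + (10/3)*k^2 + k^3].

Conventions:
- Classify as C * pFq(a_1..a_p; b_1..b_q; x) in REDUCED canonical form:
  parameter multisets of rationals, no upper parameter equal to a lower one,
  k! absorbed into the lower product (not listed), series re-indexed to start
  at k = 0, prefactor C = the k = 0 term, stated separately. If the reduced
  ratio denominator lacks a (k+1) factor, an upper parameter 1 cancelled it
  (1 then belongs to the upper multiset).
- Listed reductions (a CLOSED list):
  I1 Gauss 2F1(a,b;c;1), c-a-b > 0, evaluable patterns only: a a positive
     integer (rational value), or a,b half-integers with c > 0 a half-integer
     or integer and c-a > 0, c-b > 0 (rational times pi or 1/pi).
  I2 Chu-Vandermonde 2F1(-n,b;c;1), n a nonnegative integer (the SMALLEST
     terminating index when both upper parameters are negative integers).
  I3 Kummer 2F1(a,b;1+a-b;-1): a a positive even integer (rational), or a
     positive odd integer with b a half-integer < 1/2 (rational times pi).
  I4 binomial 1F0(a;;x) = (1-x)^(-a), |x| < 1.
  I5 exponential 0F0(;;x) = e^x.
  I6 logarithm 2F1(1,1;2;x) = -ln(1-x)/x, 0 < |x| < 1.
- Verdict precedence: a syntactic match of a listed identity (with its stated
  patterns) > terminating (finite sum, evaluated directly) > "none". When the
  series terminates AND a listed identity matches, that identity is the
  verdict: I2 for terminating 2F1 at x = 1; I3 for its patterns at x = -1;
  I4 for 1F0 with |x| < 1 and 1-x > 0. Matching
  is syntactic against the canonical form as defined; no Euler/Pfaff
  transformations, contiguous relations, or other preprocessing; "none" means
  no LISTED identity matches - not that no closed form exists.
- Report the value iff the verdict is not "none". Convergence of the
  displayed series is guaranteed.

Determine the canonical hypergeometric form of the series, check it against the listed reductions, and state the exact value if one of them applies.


With C = -2: the canonical form is 1F1(-11; 5/6; -2). Verdict: terminating. (-11)_k vanishes past k = 11, leaving a 12-term sum, computed directly. Exact value: -18075012590524986406/8549258359016375.

Key observation: t_0 = -2 here, and factor the ratio over Q (C = -2): negated roots = parameters.
Term ratio: r(k) = (-2) * (k-11) / [(k+5/6) (k+1)] ; factor over Q: parameters, x = (-2), and C = -2.


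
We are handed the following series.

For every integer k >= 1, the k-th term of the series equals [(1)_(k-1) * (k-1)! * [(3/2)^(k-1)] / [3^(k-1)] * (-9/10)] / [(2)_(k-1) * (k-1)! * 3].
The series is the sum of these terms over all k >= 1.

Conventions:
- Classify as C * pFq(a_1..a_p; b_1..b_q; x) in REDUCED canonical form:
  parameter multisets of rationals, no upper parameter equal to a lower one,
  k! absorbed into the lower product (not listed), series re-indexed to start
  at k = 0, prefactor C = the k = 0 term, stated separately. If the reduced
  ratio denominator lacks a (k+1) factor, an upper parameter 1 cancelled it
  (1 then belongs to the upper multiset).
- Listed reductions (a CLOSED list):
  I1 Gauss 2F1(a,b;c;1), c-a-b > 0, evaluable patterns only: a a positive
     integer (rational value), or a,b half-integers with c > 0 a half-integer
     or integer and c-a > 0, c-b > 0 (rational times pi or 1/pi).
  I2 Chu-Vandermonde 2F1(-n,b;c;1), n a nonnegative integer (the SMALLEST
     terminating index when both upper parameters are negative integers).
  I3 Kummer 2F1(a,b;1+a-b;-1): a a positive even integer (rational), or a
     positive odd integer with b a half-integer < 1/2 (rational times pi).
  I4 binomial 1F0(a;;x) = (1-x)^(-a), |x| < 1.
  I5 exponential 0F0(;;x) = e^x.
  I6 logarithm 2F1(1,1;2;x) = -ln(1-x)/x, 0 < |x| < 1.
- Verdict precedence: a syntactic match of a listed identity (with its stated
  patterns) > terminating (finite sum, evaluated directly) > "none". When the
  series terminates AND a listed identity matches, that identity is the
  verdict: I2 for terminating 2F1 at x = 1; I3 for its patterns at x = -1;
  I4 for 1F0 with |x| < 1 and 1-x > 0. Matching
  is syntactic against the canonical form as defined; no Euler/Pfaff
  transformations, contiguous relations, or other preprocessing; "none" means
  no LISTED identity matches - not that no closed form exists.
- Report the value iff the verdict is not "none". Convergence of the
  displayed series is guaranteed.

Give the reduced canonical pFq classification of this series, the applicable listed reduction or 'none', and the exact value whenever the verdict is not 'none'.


The series (x = 1/2) is 2F1: upper {1, 1}, lower {2}, prefactor -3/10. Verdict (x = 1/2): logarithm (I6) applies (the logarithm: parameters (1,1;2), x = 1/2). Exact value: (3/5) * ln(1/2).

First insight: x = (1/2) and the factorial ratio (C = -3/10, x = 1/2) (k+a-1)!/(a-1)! is a rising factorial (a)_k.
Adjacent-term ratio: r(k) = (1/2) * (k+1) (k+1) / [(k+2) (k+1)] - rational in k, leading ratio (1/2); with t_0 = -3/10, classification follows.


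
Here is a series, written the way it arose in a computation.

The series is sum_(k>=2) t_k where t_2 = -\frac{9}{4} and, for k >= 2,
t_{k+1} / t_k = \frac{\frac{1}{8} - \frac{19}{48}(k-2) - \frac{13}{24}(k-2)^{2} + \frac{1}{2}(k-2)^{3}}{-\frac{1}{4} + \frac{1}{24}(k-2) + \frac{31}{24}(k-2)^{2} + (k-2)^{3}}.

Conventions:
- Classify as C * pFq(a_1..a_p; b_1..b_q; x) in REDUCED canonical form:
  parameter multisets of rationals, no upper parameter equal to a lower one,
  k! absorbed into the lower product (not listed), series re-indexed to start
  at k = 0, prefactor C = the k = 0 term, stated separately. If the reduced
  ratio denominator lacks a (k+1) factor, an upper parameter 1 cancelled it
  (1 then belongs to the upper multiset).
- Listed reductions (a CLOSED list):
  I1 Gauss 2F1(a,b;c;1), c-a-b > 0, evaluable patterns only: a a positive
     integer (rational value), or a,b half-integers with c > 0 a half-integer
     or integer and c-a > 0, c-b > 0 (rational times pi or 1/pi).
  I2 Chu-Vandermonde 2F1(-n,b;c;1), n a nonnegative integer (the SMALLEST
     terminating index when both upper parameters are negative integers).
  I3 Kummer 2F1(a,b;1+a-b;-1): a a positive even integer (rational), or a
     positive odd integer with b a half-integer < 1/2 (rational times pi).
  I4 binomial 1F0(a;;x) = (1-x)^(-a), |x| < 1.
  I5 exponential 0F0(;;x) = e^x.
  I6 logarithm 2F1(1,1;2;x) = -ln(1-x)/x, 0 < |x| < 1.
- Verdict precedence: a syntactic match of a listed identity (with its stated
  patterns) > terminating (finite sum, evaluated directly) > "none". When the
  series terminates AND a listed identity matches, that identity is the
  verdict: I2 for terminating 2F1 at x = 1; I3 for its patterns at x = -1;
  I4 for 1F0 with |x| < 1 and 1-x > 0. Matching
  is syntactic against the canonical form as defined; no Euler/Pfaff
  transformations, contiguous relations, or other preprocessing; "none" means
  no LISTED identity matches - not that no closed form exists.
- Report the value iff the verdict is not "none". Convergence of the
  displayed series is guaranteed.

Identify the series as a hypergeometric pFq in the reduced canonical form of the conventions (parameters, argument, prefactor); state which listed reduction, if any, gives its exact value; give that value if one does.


Key observation: t_0 being -\frac{9}{4}, factor the ratio over Q (C = -9/4, x = 1/2): negated roots = parameters.
Step ratio: r(k) = \frac{1}{2} * (k-\frac{3}{2}) (k-\frac{1}{4}) / [(k-\frac{3}{8}) (k+1)] - rational; roots negated = parameters, x = \frac{1}{2}, C = -\frac{9}{4}.

Classification (C = -\frac{9}{4}): 2F1 with upper {-\frac{3}{2}, -\frac{1}{4}}, lower {-\frac{3}{8}}, argument x = \frac{1}{2}. Verdict: none. No listed pattern accepts 2F1(-\frac{3}{2}, -\frac{1}{4}; -\frac{3}{8}; \frac{1}{2}).


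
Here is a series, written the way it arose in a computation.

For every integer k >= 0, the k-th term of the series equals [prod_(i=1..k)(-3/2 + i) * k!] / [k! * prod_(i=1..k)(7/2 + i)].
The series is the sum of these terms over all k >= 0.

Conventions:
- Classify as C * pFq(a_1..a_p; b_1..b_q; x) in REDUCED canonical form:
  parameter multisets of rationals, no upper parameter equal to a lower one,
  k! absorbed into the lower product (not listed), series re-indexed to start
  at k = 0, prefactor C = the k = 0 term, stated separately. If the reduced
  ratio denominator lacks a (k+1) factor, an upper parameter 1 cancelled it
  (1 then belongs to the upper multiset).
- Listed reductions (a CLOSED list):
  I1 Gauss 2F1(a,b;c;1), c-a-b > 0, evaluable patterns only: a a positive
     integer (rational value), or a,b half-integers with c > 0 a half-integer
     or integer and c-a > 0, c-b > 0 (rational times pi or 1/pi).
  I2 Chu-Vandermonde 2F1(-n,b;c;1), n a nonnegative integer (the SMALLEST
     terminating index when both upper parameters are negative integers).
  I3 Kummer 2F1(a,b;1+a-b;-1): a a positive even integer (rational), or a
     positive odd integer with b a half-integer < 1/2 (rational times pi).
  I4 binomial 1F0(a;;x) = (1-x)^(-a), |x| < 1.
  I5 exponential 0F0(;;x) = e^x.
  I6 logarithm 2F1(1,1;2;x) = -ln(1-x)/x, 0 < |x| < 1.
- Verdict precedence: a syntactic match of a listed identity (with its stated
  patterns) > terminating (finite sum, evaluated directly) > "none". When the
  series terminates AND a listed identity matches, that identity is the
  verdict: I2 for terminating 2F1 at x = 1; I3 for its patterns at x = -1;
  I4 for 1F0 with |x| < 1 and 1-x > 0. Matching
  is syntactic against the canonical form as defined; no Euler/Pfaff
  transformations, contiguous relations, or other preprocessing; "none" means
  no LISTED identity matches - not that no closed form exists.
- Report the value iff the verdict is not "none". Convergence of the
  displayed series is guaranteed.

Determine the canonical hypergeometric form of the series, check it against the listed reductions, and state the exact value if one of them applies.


At argument 1: a 2F1 with upper {-1/2, 1}, lower {9/2}, scaled by C = 1. Verdict: Gauss's theorem (I1) applies (x = 1: the Gamma ratio telescopes since c-a-b = 4 > 0 and a = 1 in Z>0). Value: 7/8.

Structural cue: x = 1 and the factorial ratio (prefactor 1) (k+a-1)!/(a-1)! is a rising factorial (a)_k.
Step ratio: r(k) = 1 * (k-1/2) (k+1) / [(k+9/2) (k+1)] - rational in k. x = 1; t_0 = 1; negate the roots.


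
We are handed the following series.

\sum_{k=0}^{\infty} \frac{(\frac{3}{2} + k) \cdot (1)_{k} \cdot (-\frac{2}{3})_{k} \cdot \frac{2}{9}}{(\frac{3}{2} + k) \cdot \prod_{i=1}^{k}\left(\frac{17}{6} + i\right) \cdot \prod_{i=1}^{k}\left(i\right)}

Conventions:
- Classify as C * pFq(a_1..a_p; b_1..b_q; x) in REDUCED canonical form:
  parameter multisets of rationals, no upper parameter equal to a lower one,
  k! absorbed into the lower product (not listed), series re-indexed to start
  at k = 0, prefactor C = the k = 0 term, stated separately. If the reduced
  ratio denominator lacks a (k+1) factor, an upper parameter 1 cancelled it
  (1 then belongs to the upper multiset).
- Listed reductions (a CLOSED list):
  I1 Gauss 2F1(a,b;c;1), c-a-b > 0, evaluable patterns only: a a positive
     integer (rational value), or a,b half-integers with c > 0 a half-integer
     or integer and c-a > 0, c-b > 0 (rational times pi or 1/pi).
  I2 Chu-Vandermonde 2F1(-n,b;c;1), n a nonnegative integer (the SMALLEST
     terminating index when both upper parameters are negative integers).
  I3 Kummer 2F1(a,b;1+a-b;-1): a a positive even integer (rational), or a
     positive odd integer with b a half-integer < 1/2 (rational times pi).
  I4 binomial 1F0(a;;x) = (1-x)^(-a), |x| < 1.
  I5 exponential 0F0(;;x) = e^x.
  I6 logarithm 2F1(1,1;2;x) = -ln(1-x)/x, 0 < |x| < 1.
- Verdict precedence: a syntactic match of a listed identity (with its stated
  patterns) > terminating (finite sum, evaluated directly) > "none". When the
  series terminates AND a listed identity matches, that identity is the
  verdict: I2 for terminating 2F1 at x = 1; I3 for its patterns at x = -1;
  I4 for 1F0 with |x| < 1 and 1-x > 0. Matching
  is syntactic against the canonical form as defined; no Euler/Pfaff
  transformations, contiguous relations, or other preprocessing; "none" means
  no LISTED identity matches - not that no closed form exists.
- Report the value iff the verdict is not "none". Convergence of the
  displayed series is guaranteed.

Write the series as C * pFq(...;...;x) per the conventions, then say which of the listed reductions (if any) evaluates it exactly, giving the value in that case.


With C = \frac{2}{9}: the canonical form is 2F1(-\frac{2}{3}, 1; \frac{23}{6}; 1). Verdict (x = 1): Gauss (I1, integer-parameter pattern) applies (x = 1: the Gamma ratio telescopes since c-a-b = 7/2 > 0 and a = 1 in Z>0). Its exact value is \frac{34}{189}.

The tell: t_0 = \frac{2}{9} here, and the lower running product (C = 2/9, x = 1) is a rising factorial.
Ratio: r(k) = 1 * (k-\frac{2}{3}) (k+1) / [(k+\frac{23}{6}) (k+1)] - rational in k, leading ratio 1; with t_0 = \frac{2}{9}, classification follows.


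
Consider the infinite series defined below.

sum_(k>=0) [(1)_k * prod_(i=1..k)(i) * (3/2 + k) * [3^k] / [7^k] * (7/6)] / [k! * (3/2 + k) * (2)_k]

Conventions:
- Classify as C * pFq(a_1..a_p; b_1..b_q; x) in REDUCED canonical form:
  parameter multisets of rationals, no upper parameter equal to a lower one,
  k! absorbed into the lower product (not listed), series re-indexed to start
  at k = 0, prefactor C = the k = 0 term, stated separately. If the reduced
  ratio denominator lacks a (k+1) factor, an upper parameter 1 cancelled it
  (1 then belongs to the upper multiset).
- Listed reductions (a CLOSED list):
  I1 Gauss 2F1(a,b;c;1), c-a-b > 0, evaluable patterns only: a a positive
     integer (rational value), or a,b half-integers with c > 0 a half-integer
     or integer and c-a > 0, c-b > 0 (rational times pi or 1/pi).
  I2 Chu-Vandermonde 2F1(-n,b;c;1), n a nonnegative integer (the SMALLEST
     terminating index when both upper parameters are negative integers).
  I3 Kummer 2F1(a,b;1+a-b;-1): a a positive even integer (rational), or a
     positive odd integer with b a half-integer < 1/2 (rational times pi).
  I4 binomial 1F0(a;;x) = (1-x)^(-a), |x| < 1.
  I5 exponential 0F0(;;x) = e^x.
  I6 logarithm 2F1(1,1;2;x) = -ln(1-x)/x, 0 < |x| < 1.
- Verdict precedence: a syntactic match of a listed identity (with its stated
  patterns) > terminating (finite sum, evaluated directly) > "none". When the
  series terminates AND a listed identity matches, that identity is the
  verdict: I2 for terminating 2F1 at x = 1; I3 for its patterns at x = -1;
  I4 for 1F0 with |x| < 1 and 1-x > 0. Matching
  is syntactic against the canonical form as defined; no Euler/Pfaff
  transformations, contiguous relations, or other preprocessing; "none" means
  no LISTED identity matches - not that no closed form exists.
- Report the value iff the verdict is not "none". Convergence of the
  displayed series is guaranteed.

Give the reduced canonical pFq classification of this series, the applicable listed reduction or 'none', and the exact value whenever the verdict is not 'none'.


The series (x = 3/7) is 2F1: upper {1, 1}, lower {2}, prefactor 7/6. Verdict: the logarithmic series (I6) applies (the logarithm: parameters (1,1;2), x = 3/7). Sum: (-49/18) * ln(4/7).

Key step: t_0 being 7/6, the two geometric factors (C = 7/6) combine into one argument.
Adjacent-term ratio: r(k) = (3/7) * (k+1) (k+1) / [(k+2) (k+1)] - rational; roots negated = parameters, x = (3/7), C = 7/6.


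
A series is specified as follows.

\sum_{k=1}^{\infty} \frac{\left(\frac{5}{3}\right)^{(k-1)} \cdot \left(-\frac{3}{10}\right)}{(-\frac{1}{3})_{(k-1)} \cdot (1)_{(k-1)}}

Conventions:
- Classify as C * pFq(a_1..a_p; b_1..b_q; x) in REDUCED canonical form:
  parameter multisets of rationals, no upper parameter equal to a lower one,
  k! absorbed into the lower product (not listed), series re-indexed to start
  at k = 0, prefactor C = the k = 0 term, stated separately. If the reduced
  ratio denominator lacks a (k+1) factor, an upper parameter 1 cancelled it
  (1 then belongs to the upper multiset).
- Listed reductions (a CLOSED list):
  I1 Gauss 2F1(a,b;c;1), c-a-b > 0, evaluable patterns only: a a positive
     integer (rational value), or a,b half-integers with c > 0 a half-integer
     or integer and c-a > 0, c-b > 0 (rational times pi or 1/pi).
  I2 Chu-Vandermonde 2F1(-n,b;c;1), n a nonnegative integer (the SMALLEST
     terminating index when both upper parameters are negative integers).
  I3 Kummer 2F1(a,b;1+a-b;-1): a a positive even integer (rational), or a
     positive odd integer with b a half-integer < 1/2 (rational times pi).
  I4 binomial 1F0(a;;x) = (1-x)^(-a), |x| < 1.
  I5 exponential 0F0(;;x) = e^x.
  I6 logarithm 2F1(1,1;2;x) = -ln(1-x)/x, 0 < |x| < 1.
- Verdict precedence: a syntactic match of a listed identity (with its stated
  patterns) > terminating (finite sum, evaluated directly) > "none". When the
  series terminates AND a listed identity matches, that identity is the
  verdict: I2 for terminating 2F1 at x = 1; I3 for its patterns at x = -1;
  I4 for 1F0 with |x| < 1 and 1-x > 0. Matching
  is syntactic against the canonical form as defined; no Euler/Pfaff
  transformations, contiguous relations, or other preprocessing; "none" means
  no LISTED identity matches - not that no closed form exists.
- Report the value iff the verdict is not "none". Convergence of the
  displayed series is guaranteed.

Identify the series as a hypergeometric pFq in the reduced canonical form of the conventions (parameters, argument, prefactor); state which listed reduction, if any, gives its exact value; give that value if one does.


Reduced: x = \frac{5}{3}, 0F1, upper = {-}, lower = {-\frac{1}{3}}, C = -\frac{3}{10}. Verdict: none (x = \frac{5}{3}): each listed identity misses the multisets {-} ; {-\frac{1}{3}}.

The tell: from the first term -\frac{3}{10}: (1)_k (C = -3/10, x = 5/3) is k! itself.
Ratio: r(k) = \frac{5}{3} * 1 / [(k-\frac{1}{3}) (k+1)] - rational in k. x = \frac{5}{3}; t_0 = -\frac{3}{10}; negate the roots.


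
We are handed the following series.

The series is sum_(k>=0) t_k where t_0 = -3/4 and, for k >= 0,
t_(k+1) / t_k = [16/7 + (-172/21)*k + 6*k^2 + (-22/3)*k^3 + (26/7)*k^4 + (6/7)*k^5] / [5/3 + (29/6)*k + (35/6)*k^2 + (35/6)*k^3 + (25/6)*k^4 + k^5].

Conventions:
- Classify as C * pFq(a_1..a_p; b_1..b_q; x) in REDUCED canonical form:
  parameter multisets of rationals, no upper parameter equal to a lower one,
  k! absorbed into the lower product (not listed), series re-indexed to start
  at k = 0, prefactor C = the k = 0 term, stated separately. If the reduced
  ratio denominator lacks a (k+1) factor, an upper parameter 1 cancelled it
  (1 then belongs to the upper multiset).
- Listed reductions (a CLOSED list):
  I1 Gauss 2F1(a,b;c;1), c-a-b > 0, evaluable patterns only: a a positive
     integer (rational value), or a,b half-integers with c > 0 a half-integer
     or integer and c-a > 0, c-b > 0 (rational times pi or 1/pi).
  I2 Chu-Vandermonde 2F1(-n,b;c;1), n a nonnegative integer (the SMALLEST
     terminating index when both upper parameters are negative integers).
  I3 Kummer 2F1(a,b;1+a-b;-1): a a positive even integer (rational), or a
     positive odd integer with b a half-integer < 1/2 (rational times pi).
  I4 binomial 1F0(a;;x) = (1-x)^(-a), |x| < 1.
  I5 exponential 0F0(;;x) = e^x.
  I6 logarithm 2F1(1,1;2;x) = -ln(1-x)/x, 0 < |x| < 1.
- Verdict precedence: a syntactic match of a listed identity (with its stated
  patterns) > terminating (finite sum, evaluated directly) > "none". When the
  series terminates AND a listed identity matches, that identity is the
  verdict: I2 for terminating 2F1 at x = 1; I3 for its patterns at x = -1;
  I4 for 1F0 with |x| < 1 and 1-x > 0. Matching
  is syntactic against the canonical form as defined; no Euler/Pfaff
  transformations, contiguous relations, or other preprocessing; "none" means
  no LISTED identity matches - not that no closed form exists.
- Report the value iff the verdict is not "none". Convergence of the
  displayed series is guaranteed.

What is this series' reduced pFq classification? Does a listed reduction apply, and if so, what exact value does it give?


The series (x = 6/7) is 3F2: upper {-4/3, -1/3, 6}, lower {2/3, 5/2}, prefactor -3/4. Verdict: none - at argument 6/7 the multisets {-4/3, -1/3, 6} ; {2/3, 5/2} match no listed identity.

The tell: t_0 = -3/4 here, and cancel k^2 + 1 from the displayed ratio first; then prefactor -3/4.
Consecutive-term ratio: r(k) = (6/7) * (k-4/3) (k-1/3) (k+6) / [(k+2/3) (k+5/2) (k+1)] - rational in k. x = (6/7); t_0 = -3/4; negate the roots.
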